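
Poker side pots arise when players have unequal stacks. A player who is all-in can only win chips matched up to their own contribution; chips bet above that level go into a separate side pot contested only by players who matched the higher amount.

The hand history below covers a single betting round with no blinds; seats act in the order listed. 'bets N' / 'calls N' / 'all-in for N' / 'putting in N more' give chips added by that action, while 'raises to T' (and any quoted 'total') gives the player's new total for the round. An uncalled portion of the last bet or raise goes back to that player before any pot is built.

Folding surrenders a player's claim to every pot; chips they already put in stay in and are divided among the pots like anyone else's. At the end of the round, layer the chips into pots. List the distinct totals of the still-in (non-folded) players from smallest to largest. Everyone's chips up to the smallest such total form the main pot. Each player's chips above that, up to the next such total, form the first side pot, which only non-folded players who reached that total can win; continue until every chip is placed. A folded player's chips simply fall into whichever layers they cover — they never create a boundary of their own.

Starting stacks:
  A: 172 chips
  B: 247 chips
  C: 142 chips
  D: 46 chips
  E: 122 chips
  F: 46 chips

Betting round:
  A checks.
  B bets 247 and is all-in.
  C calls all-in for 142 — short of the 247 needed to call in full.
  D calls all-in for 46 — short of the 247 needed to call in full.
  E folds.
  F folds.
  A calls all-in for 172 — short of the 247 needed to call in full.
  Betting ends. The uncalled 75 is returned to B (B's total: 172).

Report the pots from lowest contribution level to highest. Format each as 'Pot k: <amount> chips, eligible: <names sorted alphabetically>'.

Pot 1: 184 chips, eligible: A, B, C, D
Pot 2: 288 chips, eligible: A, B, C
Pot 3: 60 chips, eligible: A, B

Derivation:
Contributions (after 75 returned to B): A=172, B=172, C=142, D=46
Folded: E, F
Pot levels (distinct totals of non-folded players): 46, 142, 172
Layer 1-46: 46 each from A, B, C, D = 46*4 = 184 chips; eligible A, B, C, D
Layer 47-142: 96 each from A, B, C = 96*3 = 288 chips; eligible A, B, C
Layer 143-172: 30 each from A, B = 30*2 = 60 chips; eligible A, B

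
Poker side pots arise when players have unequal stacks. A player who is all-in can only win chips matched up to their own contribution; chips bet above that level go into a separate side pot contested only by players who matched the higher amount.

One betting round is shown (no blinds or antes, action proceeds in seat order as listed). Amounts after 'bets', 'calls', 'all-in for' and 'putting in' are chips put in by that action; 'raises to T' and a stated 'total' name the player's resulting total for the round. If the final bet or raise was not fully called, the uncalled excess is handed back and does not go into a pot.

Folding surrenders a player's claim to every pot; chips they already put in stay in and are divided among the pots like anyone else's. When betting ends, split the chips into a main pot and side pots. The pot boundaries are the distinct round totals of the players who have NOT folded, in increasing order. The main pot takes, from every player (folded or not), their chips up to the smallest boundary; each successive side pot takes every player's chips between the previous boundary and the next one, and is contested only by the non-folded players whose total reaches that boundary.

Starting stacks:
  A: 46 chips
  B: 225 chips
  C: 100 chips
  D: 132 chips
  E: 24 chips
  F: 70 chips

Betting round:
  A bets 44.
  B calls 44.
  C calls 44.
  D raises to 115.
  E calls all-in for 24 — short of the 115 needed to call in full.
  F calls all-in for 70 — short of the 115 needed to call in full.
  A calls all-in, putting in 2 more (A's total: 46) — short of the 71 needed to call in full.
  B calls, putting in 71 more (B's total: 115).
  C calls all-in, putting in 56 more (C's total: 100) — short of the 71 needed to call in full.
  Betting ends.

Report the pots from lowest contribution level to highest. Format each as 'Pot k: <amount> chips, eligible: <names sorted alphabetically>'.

Contributions: A=46, B=115, C=100, D=115, E=24, F=70
Pot levels (distinct totals of non-folded players): 24, 46, 70, 100, 115
Layer 1-24: 24 each from A, B, C, D, E, F = 24*6 = 144 chips; eligible A, B, C, D, E, F
Layer 25-46: 22 each from A, B, C, D, F = 22*5 = 110 chips; eligible A, B, C, D, F
Layer 47-70: 24 each from B, C, D, F = 24*4 = 96 chips; eligible B, C, D, F
Layer 71-100: 30 each from B, C, D = 30*3 = 90 chips; eligible B, C, D
Layer 101-115: 15 each from B, D = 15*2 = 30 chips; eligible B, D

Pot 1: 144 chips, eligible: A, B, C, D, E, F
Pot 2: 110 chips, eligible: A, B, C, D, F
Pot 3: 96 chips, eligible: B, C, D, F
Pot 4: 90 chips, eligible: B, C, D
Pot 5: 30 chips, eligible: B, D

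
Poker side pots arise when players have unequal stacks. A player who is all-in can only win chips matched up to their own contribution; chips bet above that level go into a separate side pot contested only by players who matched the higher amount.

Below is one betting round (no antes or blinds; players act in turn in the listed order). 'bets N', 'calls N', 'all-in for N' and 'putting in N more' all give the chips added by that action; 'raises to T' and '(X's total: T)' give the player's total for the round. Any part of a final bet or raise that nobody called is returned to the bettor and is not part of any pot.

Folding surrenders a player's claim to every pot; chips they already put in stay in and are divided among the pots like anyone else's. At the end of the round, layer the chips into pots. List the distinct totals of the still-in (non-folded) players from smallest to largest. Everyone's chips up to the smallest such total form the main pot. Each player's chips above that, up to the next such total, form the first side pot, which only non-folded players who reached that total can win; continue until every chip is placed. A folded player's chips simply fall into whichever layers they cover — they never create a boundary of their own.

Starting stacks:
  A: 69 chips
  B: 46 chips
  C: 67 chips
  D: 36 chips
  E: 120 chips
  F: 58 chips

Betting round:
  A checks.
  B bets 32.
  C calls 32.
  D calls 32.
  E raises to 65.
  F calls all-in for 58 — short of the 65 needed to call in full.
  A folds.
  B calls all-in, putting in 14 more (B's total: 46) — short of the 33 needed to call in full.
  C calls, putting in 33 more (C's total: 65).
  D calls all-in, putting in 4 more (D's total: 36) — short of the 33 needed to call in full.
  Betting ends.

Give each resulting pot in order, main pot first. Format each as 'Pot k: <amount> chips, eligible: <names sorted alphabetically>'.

Pot 1: 180 chips, eligible: B, C, D, E, F
Pot 2: 40 chips, eligible: B, C, E, F
Pot 3: 36 chips, eligible: C, E, F
Pot 4: 14 chips, eligible: C, E

Derivation:
Contributions: B=46, C=65, D=36, E=65, F=58
Folded: A
Pot levels (distinct totals of non-folded players): 36, 46, 58, 65
Layer 1-36: 36 each from B, C, D, E, F = 36*5 = 180 chips; eligible B, C, D, E, F
Layer 37-46: 10 each from B, C, E, F = 10*4 = 40 chips; eligible B, C, E, F
Layer 47-58: 12 each from C, E, F = 12*3 = 36 chips; eligible C, E, F
Layer 59-65: 7 each from C, E = 7*2 = 14 chips; eligible C, E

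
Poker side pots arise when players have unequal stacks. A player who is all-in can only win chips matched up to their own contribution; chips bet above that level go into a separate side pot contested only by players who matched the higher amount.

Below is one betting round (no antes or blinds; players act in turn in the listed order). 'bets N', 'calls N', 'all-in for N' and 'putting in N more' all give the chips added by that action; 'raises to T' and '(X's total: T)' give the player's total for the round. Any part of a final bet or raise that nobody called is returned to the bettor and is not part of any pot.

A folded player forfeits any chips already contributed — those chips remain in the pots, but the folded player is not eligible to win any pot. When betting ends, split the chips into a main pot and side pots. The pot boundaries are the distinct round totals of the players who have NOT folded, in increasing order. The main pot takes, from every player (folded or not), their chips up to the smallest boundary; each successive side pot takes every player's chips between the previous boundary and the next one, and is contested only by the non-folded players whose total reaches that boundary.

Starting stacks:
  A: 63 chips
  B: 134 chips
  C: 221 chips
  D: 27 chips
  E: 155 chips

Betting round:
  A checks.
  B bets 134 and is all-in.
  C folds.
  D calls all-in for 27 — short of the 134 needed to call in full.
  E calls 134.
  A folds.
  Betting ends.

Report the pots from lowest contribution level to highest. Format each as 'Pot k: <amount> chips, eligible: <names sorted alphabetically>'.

Contributions: B=134, D=27, E=134
Folded: A, C
Pot levels (distinct totals of non-folded players): 27, 134
Layer 1-27: 27 each from B, D, E = 27*3 = 81 chips; eligible B, D, E
Layer 28-134: 107 each from B, E = 107*2 = 214 chips; eligible B, E

Pot 1: 81 chips, eligible: B, D, E
Pot 2: 214 chips, eligible: B, E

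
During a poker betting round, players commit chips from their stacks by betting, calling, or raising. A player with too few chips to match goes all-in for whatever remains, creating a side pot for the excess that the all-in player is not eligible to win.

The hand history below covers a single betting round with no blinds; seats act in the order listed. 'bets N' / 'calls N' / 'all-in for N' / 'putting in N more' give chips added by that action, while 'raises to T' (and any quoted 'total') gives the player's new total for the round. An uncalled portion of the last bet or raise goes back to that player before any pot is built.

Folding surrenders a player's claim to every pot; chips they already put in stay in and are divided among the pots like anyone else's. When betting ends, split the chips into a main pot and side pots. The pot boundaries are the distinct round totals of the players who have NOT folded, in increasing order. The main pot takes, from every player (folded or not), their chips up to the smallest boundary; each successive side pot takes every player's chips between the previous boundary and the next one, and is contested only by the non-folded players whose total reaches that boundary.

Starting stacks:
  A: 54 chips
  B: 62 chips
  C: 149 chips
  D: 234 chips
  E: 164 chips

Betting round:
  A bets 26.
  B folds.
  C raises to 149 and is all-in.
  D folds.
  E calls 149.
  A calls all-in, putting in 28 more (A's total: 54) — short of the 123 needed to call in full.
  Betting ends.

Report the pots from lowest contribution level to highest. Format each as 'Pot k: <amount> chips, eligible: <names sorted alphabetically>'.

Contributions: A=54, C=149, E=149
Folded: B, D
Pot levels (distinct totals of non-folded players): 54, 149
Layer 1-54: 54 each from A, C, E = 54*3 = 162 chips; eligible A, C, E
Layer 55-149: 95 each from C, E = 95*2 = 190 chips; eligible C, E

Pot 1: 162 chips, eligible: A, C, E
Pot 2: 190 chips, eligible: C, E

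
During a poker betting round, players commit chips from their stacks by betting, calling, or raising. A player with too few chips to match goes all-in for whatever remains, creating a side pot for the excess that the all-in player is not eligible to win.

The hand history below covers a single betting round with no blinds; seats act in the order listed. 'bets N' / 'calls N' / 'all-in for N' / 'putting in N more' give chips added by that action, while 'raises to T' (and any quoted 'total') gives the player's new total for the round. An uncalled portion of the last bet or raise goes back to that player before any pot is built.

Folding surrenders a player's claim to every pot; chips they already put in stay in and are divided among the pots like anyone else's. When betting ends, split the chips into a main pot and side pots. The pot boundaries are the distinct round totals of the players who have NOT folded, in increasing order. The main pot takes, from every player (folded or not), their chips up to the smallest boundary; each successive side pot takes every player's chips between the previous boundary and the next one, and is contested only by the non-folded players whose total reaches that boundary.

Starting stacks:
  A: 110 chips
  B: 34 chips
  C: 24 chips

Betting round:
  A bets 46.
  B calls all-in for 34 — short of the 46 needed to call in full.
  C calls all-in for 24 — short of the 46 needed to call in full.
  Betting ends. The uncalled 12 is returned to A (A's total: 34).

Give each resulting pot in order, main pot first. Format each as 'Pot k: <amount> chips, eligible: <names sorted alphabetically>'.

Contributions (after 12 returned to A): A=34, B=34, C=24
Pot levels (distinct totals of non-folded players): 24, 34
Layer 1-24: 24 each from A, B, C = 24*3 = 72 chips; eligible A, B, C
Layer 25-34: 10 each from A, B = 10*2 = 20 chips; eligible A, B

Pot 1: 72 chips, eligible: A, B, C
Pot 2: 20 chips, eligible: A, B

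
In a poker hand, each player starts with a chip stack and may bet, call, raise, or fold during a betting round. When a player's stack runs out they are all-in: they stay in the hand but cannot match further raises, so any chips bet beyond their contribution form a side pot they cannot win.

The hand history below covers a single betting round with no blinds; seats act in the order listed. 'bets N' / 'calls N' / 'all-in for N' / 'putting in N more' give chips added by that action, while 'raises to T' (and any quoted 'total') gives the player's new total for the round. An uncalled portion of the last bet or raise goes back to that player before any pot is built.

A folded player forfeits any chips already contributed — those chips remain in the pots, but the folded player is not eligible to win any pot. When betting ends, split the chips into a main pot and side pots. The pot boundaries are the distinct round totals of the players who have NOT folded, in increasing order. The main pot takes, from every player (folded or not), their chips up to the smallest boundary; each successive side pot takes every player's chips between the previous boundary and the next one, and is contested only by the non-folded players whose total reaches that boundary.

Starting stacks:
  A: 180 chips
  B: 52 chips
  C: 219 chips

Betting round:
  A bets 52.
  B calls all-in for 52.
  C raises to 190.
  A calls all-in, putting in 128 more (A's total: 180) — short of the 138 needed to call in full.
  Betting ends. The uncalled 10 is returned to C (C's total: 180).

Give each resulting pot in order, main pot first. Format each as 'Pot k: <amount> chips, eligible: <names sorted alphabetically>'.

Contributions (after 10 returned to C): A=180, B=52, C=180
Pot levels (distinct totals of non-folded players): 52, 180
Layer 1-52: 52 each from A, B, C = 52*3 = 156 chips; eligible A, B, C
Layer 53-180: 128 each from A, C = 128*2 = 256 chips; eligible A, C

Pot 1: 156 chips, eligible: A, B, C
Pot 2: 256 chips, eligible: A, C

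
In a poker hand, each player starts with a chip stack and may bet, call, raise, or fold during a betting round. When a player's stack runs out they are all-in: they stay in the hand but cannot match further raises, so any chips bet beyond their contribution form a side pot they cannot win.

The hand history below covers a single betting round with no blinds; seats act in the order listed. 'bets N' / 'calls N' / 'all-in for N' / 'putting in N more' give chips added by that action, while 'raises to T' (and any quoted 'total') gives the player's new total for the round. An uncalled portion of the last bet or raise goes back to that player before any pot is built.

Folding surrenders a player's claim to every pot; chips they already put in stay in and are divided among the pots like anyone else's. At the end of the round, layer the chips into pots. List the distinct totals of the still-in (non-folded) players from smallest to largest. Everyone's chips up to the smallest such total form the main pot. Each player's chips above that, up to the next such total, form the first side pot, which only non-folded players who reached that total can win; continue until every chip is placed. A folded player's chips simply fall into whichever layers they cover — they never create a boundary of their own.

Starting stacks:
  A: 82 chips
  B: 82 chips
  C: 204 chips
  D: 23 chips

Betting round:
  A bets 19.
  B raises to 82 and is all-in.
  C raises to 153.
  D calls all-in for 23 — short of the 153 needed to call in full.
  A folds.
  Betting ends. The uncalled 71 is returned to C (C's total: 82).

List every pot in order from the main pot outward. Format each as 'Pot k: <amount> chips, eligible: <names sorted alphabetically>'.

Contributions (after 71 returned to C): A=19, B=82, C=82, D=23
Folded: A
Pot levels (distinct totals of non-folded players): 23, 82
Layer 1-23: A 19 + B 23 + C 23 + D 23 = 88 chips; eligible B, C, D
Layer 24-82: 59 each from B, C = 59*2 = 118 chips; eligible B, C

Pot 1: 88 chips, eligible: B, C, D
Pot 2: 118 chips, eligible: B, C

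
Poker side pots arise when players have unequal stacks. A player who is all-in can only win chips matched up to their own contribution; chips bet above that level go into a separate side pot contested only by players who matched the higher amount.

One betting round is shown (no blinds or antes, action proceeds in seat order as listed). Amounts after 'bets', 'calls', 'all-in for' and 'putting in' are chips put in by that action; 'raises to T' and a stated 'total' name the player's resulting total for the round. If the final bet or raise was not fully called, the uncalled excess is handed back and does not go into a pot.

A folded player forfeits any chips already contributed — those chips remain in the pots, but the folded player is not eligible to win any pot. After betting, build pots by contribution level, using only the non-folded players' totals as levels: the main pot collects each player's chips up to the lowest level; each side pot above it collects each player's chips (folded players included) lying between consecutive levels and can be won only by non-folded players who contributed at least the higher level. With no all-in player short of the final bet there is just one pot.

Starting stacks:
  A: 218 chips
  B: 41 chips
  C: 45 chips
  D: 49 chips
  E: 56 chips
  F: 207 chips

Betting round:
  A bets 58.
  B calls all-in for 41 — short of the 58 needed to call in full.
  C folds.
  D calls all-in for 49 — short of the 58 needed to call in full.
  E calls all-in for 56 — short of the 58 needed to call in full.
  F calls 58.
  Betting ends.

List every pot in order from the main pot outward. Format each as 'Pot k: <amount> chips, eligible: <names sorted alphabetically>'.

Pot 1: 205 chips, eligible: A, B, D, E, F
Pot 2: 32 chips, eligible: A, D, E, F
Pot 3: 21 chips, eligible: A, E, F
Pot 4: 4 chips, eligible: A, F

Derivation:
Contributions: A=58, B=41, D=49, E=56, F=58
Folded: C
Pot levels (distinct totals of non-folded players): 41, 49, 56, 58
Layer 1-41: 41 each from A, B, D, E, F = 41*5 = 205 chips; eligible A, B, D, E, F
Layer 42-49: 8 each from A, D, E, F = 8*4 = 32 chips; eligible A, D, E, F
Layer 50-56: 7 each from A, E, F = 7*3 = 21 chips; eligible A, E, F
Layer 57-58: 2 each from A, F = 2*2 = 4 chips; eligible A, F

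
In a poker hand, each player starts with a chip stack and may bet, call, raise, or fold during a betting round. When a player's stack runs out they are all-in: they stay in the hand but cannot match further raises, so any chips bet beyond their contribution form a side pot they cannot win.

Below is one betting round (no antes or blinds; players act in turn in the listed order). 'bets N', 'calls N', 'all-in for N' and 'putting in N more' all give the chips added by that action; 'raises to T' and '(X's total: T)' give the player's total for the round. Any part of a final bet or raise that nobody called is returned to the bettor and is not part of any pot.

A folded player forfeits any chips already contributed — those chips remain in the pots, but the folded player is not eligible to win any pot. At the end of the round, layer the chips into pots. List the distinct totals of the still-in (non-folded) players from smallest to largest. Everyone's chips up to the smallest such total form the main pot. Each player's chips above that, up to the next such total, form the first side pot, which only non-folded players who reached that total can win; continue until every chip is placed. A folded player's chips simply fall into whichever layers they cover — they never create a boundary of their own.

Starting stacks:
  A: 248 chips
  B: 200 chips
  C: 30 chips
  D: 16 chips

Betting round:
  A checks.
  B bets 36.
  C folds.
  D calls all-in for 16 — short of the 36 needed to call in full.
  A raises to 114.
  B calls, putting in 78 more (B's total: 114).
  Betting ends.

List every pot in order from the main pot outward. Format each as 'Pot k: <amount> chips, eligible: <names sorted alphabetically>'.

Pot 1: 48 chips, eligible: A, B, D
Pot 2: 196 chips, eligible: A, B

Derivation:
Contributions: A=114, B=114, D=16
Folded: C
Pot levels (distinct totals of non-folded players): 16, 114
Layer 1-16: 16 each from A, B, D = 16*3 = 48 chips; eligible A, B, D
Layer 17-114: 98 each from A, B = 98*2 = 196 chips; eligible A, B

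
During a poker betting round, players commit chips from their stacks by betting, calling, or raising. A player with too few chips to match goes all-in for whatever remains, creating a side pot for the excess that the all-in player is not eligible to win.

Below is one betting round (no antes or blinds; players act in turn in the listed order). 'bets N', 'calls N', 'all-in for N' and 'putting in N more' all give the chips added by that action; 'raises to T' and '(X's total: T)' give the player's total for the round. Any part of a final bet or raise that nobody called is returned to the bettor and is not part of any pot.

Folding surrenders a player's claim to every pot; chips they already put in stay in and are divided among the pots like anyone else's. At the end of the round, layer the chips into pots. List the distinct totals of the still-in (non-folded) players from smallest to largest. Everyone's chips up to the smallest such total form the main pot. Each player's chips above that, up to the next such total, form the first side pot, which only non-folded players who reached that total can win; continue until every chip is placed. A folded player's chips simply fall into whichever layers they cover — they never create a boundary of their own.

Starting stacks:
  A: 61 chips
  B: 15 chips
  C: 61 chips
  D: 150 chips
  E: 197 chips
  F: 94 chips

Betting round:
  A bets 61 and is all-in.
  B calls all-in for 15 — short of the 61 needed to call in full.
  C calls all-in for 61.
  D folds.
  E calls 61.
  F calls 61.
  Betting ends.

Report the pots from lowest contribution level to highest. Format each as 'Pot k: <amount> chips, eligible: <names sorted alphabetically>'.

Contributions: A=61, B=15, C=61, E=61, F=61
Folded: D
Pot levels (distinct totals of non-folded players): 15, 61
Layer 1-15: 15 each from A, B, C, E, F = 15*5 = 75 chips; eligible A, B, C, E, F
Layer 16-61: 46 each from A, C, E, F = 46*4 = 184 chips; eligible A, C, E, F

Pot 1: 75 chips, eligible: A, B, C, E, F
Pot 2: 184 chips, eligible: A, C, E, F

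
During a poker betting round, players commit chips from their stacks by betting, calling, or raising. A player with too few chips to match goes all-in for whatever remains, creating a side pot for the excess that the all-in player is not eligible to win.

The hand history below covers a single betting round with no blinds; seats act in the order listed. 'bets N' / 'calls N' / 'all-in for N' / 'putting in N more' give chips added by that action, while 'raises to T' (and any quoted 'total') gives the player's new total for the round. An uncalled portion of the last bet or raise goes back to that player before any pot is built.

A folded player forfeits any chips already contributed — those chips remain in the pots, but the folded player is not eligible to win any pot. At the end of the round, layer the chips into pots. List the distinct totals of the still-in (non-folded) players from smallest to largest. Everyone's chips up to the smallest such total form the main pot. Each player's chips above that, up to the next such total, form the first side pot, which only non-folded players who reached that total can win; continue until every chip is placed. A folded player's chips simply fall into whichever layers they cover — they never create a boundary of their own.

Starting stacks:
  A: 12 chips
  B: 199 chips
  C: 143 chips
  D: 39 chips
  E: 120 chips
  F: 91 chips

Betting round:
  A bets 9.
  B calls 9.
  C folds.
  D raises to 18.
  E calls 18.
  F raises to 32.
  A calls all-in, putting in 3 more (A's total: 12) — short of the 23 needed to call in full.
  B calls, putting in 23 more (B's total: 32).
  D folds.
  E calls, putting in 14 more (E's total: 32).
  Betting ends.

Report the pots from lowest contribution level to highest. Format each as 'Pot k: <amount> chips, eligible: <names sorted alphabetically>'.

Contributions: A=12, B=32, D=18, E=32, F=32
Folded: C, D
Pot levels (distinct totals of non-folded players): 12, 32
Layer 1-12: 12 each from A, B, D, E, F = 12*5 = 60 chips; eligible A, B, E, F
Layer 13-32: B 20 + D 6 + E 20 + F 20 = 66 chips; eligible B, E, F

Pot 1: 60 chips, eligible: A, B, E, F
Pot 2: 66 chips, eligible: B, E, F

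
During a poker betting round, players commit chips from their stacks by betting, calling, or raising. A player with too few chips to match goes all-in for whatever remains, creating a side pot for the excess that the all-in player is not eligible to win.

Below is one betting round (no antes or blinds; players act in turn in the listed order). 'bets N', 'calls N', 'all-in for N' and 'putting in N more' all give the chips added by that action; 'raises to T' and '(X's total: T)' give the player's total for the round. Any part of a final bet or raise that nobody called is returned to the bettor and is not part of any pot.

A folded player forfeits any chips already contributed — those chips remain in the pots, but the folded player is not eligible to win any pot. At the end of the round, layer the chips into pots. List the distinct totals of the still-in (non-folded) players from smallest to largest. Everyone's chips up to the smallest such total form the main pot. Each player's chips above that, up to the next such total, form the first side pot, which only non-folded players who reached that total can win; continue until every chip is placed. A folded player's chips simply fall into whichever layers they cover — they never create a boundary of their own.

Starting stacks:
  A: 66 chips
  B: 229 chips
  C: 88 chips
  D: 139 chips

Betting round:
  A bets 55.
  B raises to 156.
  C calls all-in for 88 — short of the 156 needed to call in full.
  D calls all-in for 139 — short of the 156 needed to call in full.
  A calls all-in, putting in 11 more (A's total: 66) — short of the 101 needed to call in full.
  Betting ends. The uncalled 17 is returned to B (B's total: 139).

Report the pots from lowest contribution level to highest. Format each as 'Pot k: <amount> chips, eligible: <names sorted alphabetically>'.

Pot 1: 264 chips, eligible: A, B, C, D
Pot 2: 66 chips, eligible: B, C, D
Pot 3: 102 chips, eligible: B, D

Derivation:
Contributions (after 17 returned to B): A=66, B=139, C=88, D=139
Pot levels (distinct totals of non-folded players): 66, 88, 139
Layer 1-66: 66 each from A, B, C, D = 66*4 = 264 chips; eligible A, B, C, D
Layer 67-88: 22 each from B, C, D = 22*3 = 66 chips; eligible B, C, D
Layer 89-139: 51 each from B, D = 51*2 = 102 chips; eligible B, D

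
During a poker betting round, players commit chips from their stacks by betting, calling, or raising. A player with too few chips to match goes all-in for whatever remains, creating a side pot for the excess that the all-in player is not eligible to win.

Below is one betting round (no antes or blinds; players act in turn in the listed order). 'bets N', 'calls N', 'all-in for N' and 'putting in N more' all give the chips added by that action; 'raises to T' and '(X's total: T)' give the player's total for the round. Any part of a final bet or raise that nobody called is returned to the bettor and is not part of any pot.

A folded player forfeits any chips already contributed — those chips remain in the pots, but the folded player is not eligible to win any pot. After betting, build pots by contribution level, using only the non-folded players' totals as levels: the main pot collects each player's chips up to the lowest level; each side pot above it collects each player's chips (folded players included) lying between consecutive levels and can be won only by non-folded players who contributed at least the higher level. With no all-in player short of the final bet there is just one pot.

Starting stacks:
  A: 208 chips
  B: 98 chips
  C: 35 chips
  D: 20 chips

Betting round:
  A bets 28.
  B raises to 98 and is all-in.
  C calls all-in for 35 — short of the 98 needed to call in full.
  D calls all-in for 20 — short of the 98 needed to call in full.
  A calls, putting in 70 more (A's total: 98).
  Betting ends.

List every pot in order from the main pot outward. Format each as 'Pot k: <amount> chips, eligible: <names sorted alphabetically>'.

Pot 1: 80 chips, eligible: A, B, C, D
Pot 2: 45 chips, eligible: A, B, C
Pot 3: 126 chips, eligible: A, B

Derivation:
Contributions: A=98, B=98, C=35, D=20
Pot levels (distinct totals of non-folded players): 20, 35, 98
Layer 1-20: 20 each from A, B, C, D = 20*4 = 80 chips; eligible A, B, C, D
Layer 21-35: 15 each from A, B, C = 15*3 = 45 chips; eligible A, B, C
Layer 36-98: 63 each from A, B = 63*2 = 126 chips; eligible A, B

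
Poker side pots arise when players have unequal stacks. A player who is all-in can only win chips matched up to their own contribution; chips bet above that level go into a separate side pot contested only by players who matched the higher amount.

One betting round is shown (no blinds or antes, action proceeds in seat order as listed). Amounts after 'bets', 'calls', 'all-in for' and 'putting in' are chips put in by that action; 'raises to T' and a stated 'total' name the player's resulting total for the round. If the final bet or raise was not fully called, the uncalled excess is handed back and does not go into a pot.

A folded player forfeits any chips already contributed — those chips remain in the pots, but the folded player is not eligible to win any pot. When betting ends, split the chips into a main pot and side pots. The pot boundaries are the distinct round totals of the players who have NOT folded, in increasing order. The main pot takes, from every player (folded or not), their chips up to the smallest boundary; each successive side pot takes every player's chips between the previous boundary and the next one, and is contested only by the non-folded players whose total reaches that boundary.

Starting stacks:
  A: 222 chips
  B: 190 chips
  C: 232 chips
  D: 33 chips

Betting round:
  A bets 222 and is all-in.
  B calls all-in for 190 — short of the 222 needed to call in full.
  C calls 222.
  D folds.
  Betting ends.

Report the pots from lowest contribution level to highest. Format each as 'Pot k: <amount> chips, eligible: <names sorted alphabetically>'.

Contributions: A=222, B=190, C=222
Folded: D
Pot levels (distinct totals of non-folded players): 190, 222
Layer 1-190: 190 each from A, B, C = 190*3 = 570 chips; eligible A, B, C
Layer 191-222: 32 each from A, C = 32*2 = 64 chips; eligible A, C

Pot 1: 570 chips, eligible: A, B, C
Pot 2: 64 chips, eligible: A, C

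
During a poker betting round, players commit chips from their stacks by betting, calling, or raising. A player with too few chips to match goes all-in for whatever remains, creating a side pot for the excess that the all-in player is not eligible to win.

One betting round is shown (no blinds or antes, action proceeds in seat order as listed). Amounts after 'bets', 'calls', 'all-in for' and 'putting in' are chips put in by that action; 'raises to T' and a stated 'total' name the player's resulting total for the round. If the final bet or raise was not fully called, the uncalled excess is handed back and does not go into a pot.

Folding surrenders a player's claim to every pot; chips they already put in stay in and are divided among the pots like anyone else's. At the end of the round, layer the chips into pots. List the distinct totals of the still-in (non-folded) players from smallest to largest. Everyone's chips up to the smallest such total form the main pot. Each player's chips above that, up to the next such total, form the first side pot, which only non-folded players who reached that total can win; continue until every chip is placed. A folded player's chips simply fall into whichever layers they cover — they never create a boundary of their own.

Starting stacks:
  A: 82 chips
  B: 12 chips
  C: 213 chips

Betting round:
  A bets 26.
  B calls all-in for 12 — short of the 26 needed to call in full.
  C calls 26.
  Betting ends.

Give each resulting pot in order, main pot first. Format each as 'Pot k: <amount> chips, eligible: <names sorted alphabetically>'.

Contributions: A=26, B=12, C=26
Pot levels (distinct totals of non-folded players): 12, 26
Layer 1-12: 12 each from A, B, C = 12*3 = 36 chips; eligible A, B, C
Layer 13-26: 14 each from A, C = 14*2 = 28 chips; eligible A, C

Pot 1: 36 chips, eligible: A, B, C
Pot 2: 28 chips, eligible: A, C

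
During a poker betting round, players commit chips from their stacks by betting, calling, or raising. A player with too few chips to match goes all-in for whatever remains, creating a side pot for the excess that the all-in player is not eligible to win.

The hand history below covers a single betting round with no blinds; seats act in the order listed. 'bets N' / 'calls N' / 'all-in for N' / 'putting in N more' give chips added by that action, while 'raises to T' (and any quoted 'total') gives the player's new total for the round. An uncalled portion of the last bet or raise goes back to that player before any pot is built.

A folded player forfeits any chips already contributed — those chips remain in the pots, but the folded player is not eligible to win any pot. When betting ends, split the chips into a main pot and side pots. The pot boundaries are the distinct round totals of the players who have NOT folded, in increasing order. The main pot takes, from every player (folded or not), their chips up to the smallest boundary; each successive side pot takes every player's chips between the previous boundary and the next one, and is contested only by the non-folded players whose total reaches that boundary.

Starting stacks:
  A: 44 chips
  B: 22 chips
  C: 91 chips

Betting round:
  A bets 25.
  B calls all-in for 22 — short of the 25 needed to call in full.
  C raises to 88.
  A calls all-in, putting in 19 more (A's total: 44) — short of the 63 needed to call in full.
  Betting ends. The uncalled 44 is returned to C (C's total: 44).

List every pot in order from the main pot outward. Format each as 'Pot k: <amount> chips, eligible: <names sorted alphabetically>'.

Contributions (after 44 returned to C): A=44, B=22, C=44
Pot levels (distinct totals of non-folded players): 22, 44
Layer 1-22: 22 each from A, B, C = 22*3 = 66 chips; eligible A, B, C
Layer 23-44: 22 each from A, C = 22*2 = 44 chips; eligible A, C

Pot 1: 66 chips, eligible: A, B, C
Pot 2: 44 chips, eligible: A, C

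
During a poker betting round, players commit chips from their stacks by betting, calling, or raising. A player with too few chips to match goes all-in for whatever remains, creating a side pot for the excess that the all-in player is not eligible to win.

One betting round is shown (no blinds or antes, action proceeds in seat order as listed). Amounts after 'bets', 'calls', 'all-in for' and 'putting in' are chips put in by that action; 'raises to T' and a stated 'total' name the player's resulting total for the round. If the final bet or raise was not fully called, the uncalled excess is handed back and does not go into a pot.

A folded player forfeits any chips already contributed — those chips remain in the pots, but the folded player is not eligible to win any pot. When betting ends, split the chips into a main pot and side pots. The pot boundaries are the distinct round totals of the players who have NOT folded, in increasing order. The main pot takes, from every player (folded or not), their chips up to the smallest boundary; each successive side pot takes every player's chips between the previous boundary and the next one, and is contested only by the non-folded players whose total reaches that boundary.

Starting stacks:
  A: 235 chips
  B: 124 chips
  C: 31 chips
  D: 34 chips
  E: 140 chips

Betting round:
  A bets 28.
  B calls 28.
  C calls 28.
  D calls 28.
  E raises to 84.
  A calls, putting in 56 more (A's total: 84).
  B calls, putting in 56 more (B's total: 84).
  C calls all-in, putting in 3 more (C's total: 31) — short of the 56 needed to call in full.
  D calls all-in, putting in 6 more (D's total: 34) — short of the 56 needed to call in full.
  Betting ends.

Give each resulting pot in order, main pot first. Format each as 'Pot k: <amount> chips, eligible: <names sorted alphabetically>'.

Contributions: A=84, B=84, C=31, D=34, E=84
Pot levels (distinct totals of non-folded players): 31, 34, 84
Layer 1-31: 31 each from A, B, C, D, E = 31*5 = 155 chips; eligible A, B, C, D, E
Layer 32-34: 3 each from A, B, D, E = 3*4 = 12 chips; eligible A, B, D, E
Layer 35-84: 50 each from A, B, E = 50*3 = 150 chips; eligible A, B, E

Pot 1: 155 chips, eligible: A, B, C, D, E
Pot 2: 12 chips, eligible: A, B, D, E
Pot 3: 150 chips, eligible: A, B, E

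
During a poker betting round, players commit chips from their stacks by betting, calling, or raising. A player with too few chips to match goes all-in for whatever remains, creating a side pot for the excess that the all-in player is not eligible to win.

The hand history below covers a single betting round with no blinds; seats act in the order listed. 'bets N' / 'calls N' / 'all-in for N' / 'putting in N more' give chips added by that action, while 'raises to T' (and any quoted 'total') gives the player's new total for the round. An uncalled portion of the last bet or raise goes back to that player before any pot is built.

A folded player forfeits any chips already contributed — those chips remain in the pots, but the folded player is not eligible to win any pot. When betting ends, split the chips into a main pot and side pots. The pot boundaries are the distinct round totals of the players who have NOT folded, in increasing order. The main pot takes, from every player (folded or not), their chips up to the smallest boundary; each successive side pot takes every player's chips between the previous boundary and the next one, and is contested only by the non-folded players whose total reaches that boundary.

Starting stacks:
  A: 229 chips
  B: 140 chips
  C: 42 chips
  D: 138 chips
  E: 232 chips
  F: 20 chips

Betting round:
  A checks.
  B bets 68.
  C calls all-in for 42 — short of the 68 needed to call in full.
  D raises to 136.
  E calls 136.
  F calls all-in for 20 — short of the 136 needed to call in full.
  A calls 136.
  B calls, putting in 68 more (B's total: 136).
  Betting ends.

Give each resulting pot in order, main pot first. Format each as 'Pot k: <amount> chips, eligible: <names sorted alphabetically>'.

Contributions: A=136, B=136, C=42, D=136, E=136, F=20
Pot levels (distinct totals of non-folded players): 20, 42, 136
Layer 1-20: 20 each from A, B, C, D, E, F = 20*6 = 120 chips; eligible A, B, C, D, E, F
Layer 21-42: 22 each from A, B, C, D, E = 22*5 = 110 chips; eligible A, B, C, D, E
Layer 43-136: 94 each from A, B, D, E = 94*4 = 376 chips; eligible A, B, D, E

Pot 1: 120 chips, eligible: A, B, C, D, E, F
Pot 2: 110 chips, eligible: A, B, C, D, E
Pot 3: 376 chips, eligible: A, B, D, E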